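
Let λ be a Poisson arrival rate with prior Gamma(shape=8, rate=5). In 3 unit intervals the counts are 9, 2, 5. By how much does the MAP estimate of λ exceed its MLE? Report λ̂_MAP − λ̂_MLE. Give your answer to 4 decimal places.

MAP − MLE = -2.4583

Σxᵢ = 16. Posterior is Gamma(24, 8); MAP = (24−1)/8 = 23/8 ≈ 2.87500.
MLE = x̄ = 16/3 ≈ 5.33333.
Difference = 23/8 − 16/3 = -59/24 ≈ -2.4583.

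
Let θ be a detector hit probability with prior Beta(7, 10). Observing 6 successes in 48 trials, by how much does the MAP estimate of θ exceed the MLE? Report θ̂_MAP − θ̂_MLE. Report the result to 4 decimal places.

Posterior is Beta(13, 52); MAP = (13−1)/(65−2) = 12/63 ≈ 0.19048.
MLE ignores the prior: θ̂_MLE = k/n = 6/48 ≈ 0.12500.
Difference = 12/63 − 6/48 = 11/168 ≈ 0.0655.

MAP − MLE = 0.0655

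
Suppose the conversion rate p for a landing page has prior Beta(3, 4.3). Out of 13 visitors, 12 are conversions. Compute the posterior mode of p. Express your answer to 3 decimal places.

Prior: Beta(3, 4.3).
Data: 12 successes in 13 trials. The binomial likelihood contributes p^12(1−p)^1, so the posterior is Beta(3+12, 4.3+1) = Beta(15, 5.3).
For Beta(a, b) with a, b > 1 the mode is (a−1)/(a+b−2) = 14/18.3 ≈ 0.765.

p̂_MAP = 0.765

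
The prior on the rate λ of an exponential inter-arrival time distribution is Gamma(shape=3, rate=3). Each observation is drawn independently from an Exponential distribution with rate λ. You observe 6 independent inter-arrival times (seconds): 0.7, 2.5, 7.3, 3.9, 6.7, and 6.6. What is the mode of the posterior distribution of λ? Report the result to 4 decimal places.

The Exponential(rate=λ) likelihood is ∝ λ^n e^(−λΣtᵢ). Here n = 6 and Σtᵢ = 0.7 + 2.5 + 7.3 + 3.9 + 6.7 + 6.6 = 27.7.
Posterior ∝ λ^2e^(−3λ) · λ^6e^(−27.7λ) = λ^8e^(−30.7λ), i.e. Gamma(9, 30.7).
Mode = (a−1)/b = 8/30.7 ≈ 0.2606.

λ̂_MAP = 0.2606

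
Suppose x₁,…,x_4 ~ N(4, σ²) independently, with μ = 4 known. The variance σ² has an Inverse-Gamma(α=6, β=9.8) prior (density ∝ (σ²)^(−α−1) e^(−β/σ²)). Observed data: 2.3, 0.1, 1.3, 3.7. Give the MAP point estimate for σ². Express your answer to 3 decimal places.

σ̂²_MAP = 2.504

Sum of squared deviations about the known mean: SS = (2.3−4)² + (0.1−4)² + (1.3−4)² + (3.7−4)² = 25.48.
The Normal likelihood contributes (σ²)^(−n/2) exp(−SS/(2σ²)), so the posterior is Inverse-Gamma(α + n/2, β + SS/2) = Inverse-Gamma(8, 22.54).
The mode of Inverse-Gamma(a, b) is b/(a+1) = 22.54/9 ≈ 2.504.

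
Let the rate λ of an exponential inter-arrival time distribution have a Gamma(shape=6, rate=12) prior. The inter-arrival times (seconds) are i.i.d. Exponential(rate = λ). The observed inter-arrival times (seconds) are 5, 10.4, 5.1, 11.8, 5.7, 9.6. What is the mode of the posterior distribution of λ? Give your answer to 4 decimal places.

λ̂_MAP = 0.1846

The Exponential(rate=λ) likelihood is ∝ λ^n e^(−λΣtᵢ). Here n = 6 and Σtᵢ = 5 + 10.4 + 5.1 + 11.8 + 5.7 + 9.6 = 47.6.
Posterior ∝ λ^5e^(−12λ) · λ^6e^(−47.6λ) = λ^11e^(−59.6λ), i.e. Gamma(12, 59.6).
Mode = (a−1)/b = 11/59.6 ≈ 0.1846.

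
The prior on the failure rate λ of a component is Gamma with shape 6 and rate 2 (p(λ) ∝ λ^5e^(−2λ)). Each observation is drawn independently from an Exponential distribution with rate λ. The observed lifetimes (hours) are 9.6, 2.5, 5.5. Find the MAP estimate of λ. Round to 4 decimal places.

λ̂_MAP = 0.4082

The Exponential(rate=λ) likelihood is ∝ λ^n e^(−λΣtᵢ). Here n = 3 and Σtᵢ = 9.6 + 2.5 + 5.5 = 17.6.
Posterior ∝ λ^5e^(−2λ) · λ^3e^(−17.6λ) = λ^8e^(−19.6λ), i.e. Gamma(9, 19.6).
Mode = (a−1)/b = 8/19.6 ≈ 0.4082.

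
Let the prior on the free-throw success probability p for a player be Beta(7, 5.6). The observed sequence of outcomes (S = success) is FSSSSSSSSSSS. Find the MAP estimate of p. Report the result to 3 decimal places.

Prior: Beta(7, 5.6).
Data: 11 successes in 12 trials (from the sequence). The binomial likelihood contributes p^11(1−p)^1, so the posterior is Beta(7+11, 5.6+1) = Beta(18, 6.6).
For Beta(a, b) with a, b > 1 the mode is (a−1)/(a+b−2) = 17/22.6 ≈ 0.752.

p̂_MAP = 0.752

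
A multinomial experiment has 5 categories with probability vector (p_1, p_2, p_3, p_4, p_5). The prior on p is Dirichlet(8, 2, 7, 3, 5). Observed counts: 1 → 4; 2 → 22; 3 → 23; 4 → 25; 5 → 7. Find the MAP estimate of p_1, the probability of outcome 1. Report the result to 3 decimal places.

MAP estimate: 0.109

The posterior is Dirichlet(αᵢ + nᵢ) = Dirichlet(12, 24, 30, 28, 12).
For a Dirichlet(a₁,…,a_K) with all aᵢ > 1, the mode has j-th component (aⱼ − 1)/(Σaᵢ − K).
Here Σaᵢ = 106 and K = 5, so p_1 = (12 − 1)/(106 − 5) = 11/101 ≈ 0.109.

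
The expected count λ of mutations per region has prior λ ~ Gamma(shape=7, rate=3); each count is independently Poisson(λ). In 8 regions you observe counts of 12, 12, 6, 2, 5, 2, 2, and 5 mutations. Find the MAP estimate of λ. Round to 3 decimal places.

λ̂_MAP = 4.727

Σxᵢ = 12+12+6+2+5+2+2+5 = 46, with n = 8.
Posterior ∝ λ^6e^(−3λ) · λ^46e^(−8λ) = λ^52e^(−11λ), i.e. Gamma(shape=53, rate=11).
The mode of a Gamma(a, b) with a ≥ 1 (shape–rate) is (a−1)/b = 52/11 ≈ 4.727.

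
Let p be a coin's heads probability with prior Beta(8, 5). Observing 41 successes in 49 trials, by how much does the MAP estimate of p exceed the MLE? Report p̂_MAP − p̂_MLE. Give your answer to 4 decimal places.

Posterior is Beta(49, 13); MAP = (49−1)/(62−2) = 48/60 ≈ 0.80000.
MLE ignores the prior: p̂_MLE = k/n = 41/49 ≈ 0.83673.
Difference = 48/60 − 41/49 = -9/245 ≈ -0.0367.

MAP − MLE = -0.0367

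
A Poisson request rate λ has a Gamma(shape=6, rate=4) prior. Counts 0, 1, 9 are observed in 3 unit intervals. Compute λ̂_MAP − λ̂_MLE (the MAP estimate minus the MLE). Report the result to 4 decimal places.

Σxᵢ = 10. Posterior is Gamma(16, 7); MAP = (16−1)/7 = 15/7 ≈ 2.14286.
MLE = x̄ = 10/3 ≈ 3.33333.
Difference = 15/7 − 10/3 = -25/21 ≈ -1.1905.

MAP − MLE = -1.1905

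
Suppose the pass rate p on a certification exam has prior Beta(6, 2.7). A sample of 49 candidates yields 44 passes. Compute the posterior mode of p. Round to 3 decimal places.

Prior: Beta(6, 2.7).
Data: 44 successes in 49 trials. The binomial likelihood contributes p^44(1−p)^5, so the posterior is Beta(6+44, 2.7+5) = Beta(50, 7.7).
For Beta(a, b) with a, b > 1 the mode is (a−1)/(a+b−2) = 49/55.7 ≈ 0.880.

p̂_MAP = 0.880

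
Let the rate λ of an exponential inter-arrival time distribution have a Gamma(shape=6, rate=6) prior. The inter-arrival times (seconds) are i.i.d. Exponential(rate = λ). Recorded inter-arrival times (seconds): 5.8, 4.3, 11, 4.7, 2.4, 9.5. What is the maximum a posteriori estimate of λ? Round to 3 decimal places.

λ̂_MAP = 0.252

The Exponential(rate=λ) likelihood is ∝ λ^n e^(−λΣtᵢ). Here n = 6 and Σtᵢ = 5.8 + 4.3 + 11 + 4.7 + 2.4 + 9.5 = 37.7.
Posterior ∝ λ^5e^(−6λ) · λ^6e^(−37.7λ) = λ^11e^(−43.7λ), i.e. Gamma(12, 43.7).
Mode = (a−1)/b = 11/43.7 ≈ 0.252.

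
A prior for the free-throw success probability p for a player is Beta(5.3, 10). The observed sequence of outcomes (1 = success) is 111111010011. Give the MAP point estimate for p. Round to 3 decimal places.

p̂_MAP = 0.526

Prior: Beta(5.3, 10).
Data: 9 successes in 12 trials (from the sequence). The binomial likelihood contributes p^9(1−p)^3, so the posterior is Beta(5.3+9, 10+3) = Beta(14.3, 13).
For Beta(a, b) with a, b > 1 the mode is (a−1)/(a+b−2) = 13.3/25.3 ≈ 0.526.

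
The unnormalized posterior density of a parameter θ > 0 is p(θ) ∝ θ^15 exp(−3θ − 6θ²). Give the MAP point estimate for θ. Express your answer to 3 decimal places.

θ̂_MAP = 1.000

ℓ'(θ) = 15/θ − 3 − 12θ. Setting this to zero and multiplying by θ: 12θ² + 3θ − 15 = 0.
θ = (−3 + √(3² + 4·12·15)) / (2·12) = (−3 + √729) / 24 = (−3 + 27)/24 = 1.
ℓ''(θ) = −15/θ² − 12 < 0, confirming a maximum.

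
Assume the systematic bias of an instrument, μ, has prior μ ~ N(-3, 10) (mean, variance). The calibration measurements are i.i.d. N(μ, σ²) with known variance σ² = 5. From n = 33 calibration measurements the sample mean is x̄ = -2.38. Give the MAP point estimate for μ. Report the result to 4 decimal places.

μ̂_MAP = -2.3893

n = 33, x̄ = -2.38.
For a Normal prior and Normal likelihood with known variance, the posterior is Normal; its mode equals its mean, the precision-weighted average.
Prior precision 1/σ₀² = 1/10 = 0.1; data precision n/σ² = 33/5 = 6.6.
μ̂ = (0.1·(-3) + 6.6·(-2.38)) / (0.1 + 6.6) = (-16.008)/6.7 = -4002/1675 ≈ -2.3893.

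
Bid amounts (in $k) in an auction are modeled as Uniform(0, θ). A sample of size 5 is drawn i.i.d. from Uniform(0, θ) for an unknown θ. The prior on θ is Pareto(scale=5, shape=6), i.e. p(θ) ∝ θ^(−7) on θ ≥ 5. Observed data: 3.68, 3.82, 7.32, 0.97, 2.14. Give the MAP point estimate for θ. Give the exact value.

θ̂_MAP = 7.32

The Uniform(0, θ) likelihood is θ^(−n) for θ ≥ max(xᵢ), zero otherwise. Here max(xᵢ) = 7.32.
Posterior ∝ θ^(−7) · θ^(−5) = θ^(−12) on θ ≥ max(5, 7.32) = 7.32.
This density is strictly decreasing in θ, so the posterior mode lies at the lower boundary of the support.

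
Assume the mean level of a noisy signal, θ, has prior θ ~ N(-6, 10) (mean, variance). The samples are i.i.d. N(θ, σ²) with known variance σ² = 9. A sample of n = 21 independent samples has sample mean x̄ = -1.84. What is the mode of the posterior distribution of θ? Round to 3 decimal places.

θ̂_MAP = -2.011

n = 21, x̄ = -1.84.
For a Normal prior and Normal likelihood with known variance, the posterior is Normal; its mode equals its mean, the precision-weighted average.
Prior precision 1/σ₀² = 1/10 = 0.1; data precision n/σ² = 21/9 = 7/3.
θ̂ = (0.1·(-6) + (7/3)·(-1.84)) / (0.1 + 7/3) = (-367/75)/(73/30) = -734/365 ≈ -2.011.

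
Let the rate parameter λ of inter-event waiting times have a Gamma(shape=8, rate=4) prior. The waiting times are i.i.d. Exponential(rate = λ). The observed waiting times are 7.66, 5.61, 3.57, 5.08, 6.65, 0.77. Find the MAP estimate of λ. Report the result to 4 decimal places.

The Exponential(rate=λ) likelihood is ∝ λ^n e^(−λΣtᵢ). Here n = 6 and Σtᵢ = 7.66 + 5.61 + 3.57 + 5.08 + 6.65 + 0.77 = 29.34.
Posterior ∝ λ^7e^(−4λ) · λ^6e^(−29.34λ) = λ^13e^(−33.34λ), i.e. Gamma(14, 33.34).
Mode = (a−1)/b = 13/33.34 ≈ 0.3899.

λ̂_MAP = 0.3899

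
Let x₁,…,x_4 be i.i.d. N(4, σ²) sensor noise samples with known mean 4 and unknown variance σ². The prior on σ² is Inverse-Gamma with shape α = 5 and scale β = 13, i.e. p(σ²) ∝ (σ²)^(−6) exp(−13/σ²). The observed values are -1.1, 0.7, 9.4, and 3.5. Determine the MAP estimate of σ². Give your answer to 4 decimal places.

Sum of squared deviations about the known mean: SS = (-1.1−4)² + (0.7−4)² + (9.4−4)² + (3.5−4)² = 66.31.
The Normal likelihood contributes (σ²)^(−n/2) exp(−SS/(2σ²)), so the posterior is Inverse-Gamma(α + n/2, β + SS/2) = Inverse-Gamma(7, 46.155).
The mode of Inverse-Gamma(a, b) is b/(a+1) = 46.155/8 ≈ 5.7694.

σ̂²_MAP = 5.7694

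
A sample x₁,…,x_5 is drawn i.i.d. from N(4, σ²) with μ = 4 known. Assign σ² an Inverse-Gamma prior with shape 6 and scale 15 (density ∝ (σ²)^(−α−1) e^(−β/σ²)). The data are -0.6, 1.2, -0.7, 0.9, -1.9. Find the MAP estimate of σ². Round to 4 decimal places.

σ̂²_MAP = 6.6058

Sum of squared deviations about the known mean: SS = (-0.6−4)² + (1.2−4)² + (-0.7−4)² + (0.9−4)² + (-1.9−4)² = 95.51.
The Normal likelihood contributes (σ²)^(−n/2) exp(−SS/(2σ²)), so the posterior is Inverse-Gamma(α + n/2, β + SS/2) = Inverse-Gamma(8.5, 62.755).
The mode of Inverse-Gamma(a, b) is b/(a+1) = 62.755/9.5 ≈ 6.6058.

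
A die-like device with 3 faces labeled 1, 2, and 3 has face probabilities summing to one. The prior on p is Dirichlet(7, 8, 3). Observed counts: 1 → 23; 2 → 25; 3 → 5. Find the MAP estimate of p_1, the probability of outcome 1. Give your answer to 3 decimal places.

MAP estimate: 0.426

The posterior is Dirichlet(αᵢ + nᵢ) = Dirichlet(30, 33, 8).
For a Dirichlet(a₁,…,a_K) with all aᵢ > 1, the mode has j-th component (aⱼ − 1)/(Σaᵢ − K).
Here Σaᵢ = 71 and K = 3, so p_1 = (30 − 1)/(71 − 3) = 29/68 ≈ 0.426.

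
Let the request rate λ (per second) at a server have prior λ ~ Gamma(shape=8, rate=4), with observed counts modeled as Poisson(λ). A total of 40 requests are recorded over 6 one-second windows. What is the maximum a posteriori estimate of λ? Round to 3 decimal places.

Σxᵢ = 40, n = 6.
Posterior ∝ λ^7e^(−4λ) · λ^40e^(−6λ) = λ^47e^(−10λ), i.e. Gamma(shape=48, rate=10).
The mode of a Gamma(a, b) with a ≥ 1 (shape–rate) is (a−1)/b = 47/10 ≈ 4.700.

λ̂_MAP = 4.700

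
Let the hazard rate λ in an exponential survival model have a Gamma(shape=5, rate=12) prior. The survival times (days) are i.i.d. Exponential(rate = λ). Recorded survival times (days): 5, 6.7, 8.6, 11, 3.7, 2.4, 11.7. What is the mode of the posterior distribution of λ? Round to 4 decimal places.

The Exponential(rate=λ) likelihood is ∝ λ^n e^(−λΣtᵢ). Here n = 7 and Σtᵢ = 5 + 6.7 + 8.6 + 11 + 3.7 + 2.4 + 11.7 = 49.1.
Posterior ∝ λ^4e^(−12λ) · λ^7e^(−49.1λ) = λ^11e^(−61.1λ), i.e. Gamma(12, 61.1).
Mode = (a−1)/b = 11/61.1 ≈ 0.1800.

λ̂_MAP = 0.1800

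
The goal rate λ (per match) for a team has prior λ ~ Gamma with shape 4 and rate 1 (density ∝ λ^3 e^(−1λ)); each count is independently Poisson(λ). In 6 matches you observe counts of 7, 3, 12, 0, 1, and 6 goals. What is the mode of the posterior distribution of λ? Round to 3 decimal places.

λ̂_MAP = 4.571

Σxᵢ = 7+3+12+0+1+6 = 29, with n = 6.
Posterior ∝ λ^3e^(−1λ) · λ^29e^(−6λ) = λ^32e^(−7λ), i.e. Gamma(shape=33, rate=7).
The mode of a Gamma(a, b) with a ≥ 1 (shape–rate) is (a−1)/b = 32/7 ≈ 4.571.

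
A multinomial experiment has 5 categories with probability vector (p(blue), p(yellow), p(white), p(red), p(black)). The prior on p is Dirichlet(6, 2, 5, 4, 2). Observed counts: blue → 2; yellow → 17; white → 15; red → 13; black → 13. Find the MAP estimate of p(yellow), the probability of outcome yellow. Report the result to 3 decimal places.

MAP estimate of p(yellow) = 0.243

The posterior is Dirichlet(αᵢ + nᵢ) = Dirichlet(8, 19, 20, 17, 15).
For a Dirichlet(a₁,…,a_K) with all aᵢ > 1, the mode has j-th component (aⱼ − 1)/(Σaᵢ − K).
Here Σaᵢ = 79 and K = 5, so p(yellow) = (19 − 1)/(79 − 5) = 18/74 ≈ 0.243.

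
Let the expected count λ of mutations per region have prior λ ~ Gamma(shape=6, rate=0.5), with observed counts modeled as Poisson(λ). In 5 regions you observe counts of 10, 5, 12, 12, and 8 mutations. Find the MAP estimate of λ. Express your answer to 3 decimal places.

Σxᵢ = 10+5+12+12+8 = 47, with n = 5.
Posterior ∝ λ^5e^(−0.5λ) · λ^47e^(−5λ) = λ^52e^(−5.5λ), i.e. Gamma(shape=53, rate=5.5).
The mode of a Gamma(a, b) with a ≥ 1 (shape–rate) is (a−1)/b = 52/5.5 ≈ 9.455.

λ̂_MAP = 9.455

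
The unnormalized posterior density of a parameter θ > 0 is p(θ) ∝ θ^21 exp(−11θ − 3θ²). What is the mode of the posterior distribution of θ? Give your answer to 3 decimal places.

ℓ'(θ) = 21/θ − 11 − 6θ. Setting this to zero and multiplying by θ: 6θ² + 11θ − 21 = 0.
θ = (−11 + √(11² + 4·6·21)) / (2·6) = (−11 + √625) / 12 = (−11 + 25)/12 = 7/6.
ℓ''(θ) = −21/θ² − 6 < 0, confirming a maximum.

θ̂_MAP = 1.167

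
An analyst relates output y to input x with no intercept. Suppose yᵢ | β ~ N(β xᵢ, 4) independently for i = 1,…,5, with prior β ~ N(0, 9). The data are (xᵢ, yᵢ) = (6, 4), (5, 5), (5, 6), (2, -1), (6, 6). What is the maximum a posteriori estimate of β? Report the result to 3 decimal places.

β̂_MAP = 0.894

log p(β | y) = −Σ(yᵢ − βxᵢ)²/(2·4) − β²/(2·9) + const.
Setting the derivative to zero: Σxᵢ(yᵢ − βxᵢ)/4 − β/9 = 0, so β = Σxᵢyᵢ / (Σxᵢ² + σ²/τ²).
Σxᵢyᵢ = 6·4 + 5·5 + 5·6 + 2·(-1) + 6·6 = 113; Σxᵢ² = 126; σ²/τ² = 4/9.
β̂_MAP = 113 / (126 + 4/9) = 113/(1138/9) = 1017/1138 ≈ 0.894.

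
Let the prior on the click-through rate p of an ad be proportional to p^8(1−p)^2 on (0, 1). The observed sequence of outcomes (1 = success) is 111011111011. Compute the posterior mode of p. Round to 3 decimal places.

The prior density ∝ p^8(1−p)^2 is the kernel of Beta(9, 3).
Data: 10 successes in 12 trials (from the sequence). The binomial likelihood contributes p^10(1−p)^2, so the posterior is Beta(9+10, 3+2) = Beta(19, 5).
For Beta(a, b) with a, b > 1 the mode is (a−1)/(a+b−2) = 18/22 ≈ 0.818.

p̂_MAP = 0.818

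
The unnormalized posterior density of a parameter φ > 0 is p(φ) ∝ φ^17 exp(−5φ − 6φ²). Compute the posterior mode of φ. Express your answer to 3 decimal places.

φ̂_MAP = 1.000

ℓ'(φ) = 17/φ − 5 − 12φ. Setting this to zero and multiplying by φ: 12φ² + 5φ − 17 = 0.
φ = (−5 + √(5² + 4·12·17)) / (2·12) = (−5 + √841) / 24 = (−5 + 29)/24 = 1.
ℓ''(φ) = −17/φ² − 12 < 0, confirming a maximum.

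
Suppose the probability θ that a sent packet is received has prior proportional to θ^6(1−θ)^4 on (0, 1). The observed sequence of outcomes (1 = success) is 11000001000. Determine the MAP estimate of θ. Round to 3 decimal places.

θ̂_MAP = 0.429

The prior density ∝ θ^6(1−θ)^4 is the kernel of Beta(7, 5).
Data: 3 successes in 11 trials (from the sequence). The binomial likelihood contributes θ^3(1−θ)^8, so the posterior is Beta(7+3, 5+8) = Beta(10, 13).
For Beta(a, b) with a, b > 1 the mode is (a−1)/(a+b−2) = 9/21 ≈ 0.429.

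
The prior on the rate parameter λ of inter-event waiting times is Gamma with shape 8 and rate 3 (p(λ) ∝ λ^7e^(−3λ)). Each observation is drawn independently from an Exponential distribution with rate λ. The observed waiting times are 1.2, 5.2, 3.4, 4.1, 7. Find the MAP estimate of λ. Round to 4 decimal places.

λ̂_MAP = 0.5021

The Exponential(rate=λ) likelihood is ∝ λ^n e^(−λΣtᵢ). Here n = 5 and Σtᵢ = 1.2 + 5.2 + 3.4 + 4.1 + 7 = 20.9.
Posterior ∝ λ^7e^(−3λ) · λ^5e^(−20.9λ) = λ^12e^(−23.9λ), i.e. Gamma(13, 23.9).
Mode = (a−1)/b = 12/23.9 ≈ 0.5021.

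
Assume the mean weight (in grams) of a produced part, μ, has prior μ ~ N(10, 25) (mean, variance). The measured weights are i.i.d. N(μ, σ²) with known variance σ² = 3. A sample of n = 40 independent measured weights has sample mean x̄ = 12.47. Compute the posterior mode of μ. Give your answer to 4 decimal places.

μ̂_MAP = 12.4626

n = 40, x̄ = 12.47.
For a Normal prior and Normal likelihood with known variance, the posterior is Normal; its mode equals its mean, the precision-weighted average.
Prior precision 1/σ₀² = 1/25 = 0.04; data precision n/σ² = 40/3.
μ̂ = (0.04·10 + (40/3)·12.47) / (0.04 + 40/3) = (500/3)/(1003/75) = 12500/1003 ≈ 12.4626.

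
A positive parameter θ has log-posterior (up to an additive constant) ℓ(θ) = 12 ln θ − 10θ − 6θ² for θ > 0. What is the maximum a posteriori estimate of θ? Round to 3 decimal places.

θ̂_MAP = 0.667

ℓ'(θ) = 12/θ − 10 − 12θ. Setting this to zero and multiplying by θ: 12θ² + 10θ − 12 = 0.
θ = (−10 + √(10² + 4·12·12)) / (2·12) = (−10 + √676) / 24 = (−10 + 26)/24 = 2/3.
ℓ''(θ) = −12/θ² − 12 < 0, confirming a maximum.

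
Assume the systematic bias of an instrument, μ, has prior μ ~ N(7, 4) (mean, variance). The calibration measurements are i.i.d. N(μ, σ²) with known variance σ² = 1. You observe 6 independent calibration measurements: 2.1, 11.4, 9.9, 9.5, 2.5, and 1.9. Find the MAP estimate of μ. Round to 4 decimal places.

n = 6; x̄ = (2.1 + 11.4 + 9.9 + 9.5 + 2.5 + 1.9)/6 = 37.3/6 = 373/60 ≈ 6.2167.
For a Normal prior and Normal likelihood with known variance, the posterior is Normal; its mode equals its mean, the precision-weighted average.
Prior precision 1/σ₀² = 1/4 = 0.25; data precision n/σ² = 6/1 = 6.
μ̂ = (0.25·7 + 6·(373/60)) / (0.25 + 6) = 39.05/6.25 = 6.2480.

μ̂_MAP = 6.2480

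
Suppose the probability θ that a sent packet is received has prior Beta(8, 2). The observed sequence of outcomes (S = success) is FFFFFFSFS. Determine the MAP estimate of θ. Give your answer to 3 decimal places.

Prior: Beta(8, 2).
Data: 2 successes in 9 trials (from the sequence). The binomial likelihood contributes θ^2(1−θ)^7, so the posterior is Beta(8+2, 2+7) = Beta(10, 9).
For Beta(a, b) with a, b > 1 the mode is (a−1)/(a+b−2) = 9/17 ≈ 0.529.

θ̂_MAP = 0.529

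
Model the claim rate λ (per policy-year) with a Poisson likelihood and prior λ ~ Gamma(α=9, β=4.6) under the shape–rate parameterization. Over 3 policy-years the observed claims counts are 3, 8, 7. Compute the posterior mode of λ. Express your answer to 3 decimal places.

Σxᵢ = 3+8+7 = 18, with n = 3.
Posterior ∝ λ^8e^(−4.6λ) · λ^18e^(−3λ) = λ^26e^(−7.6λ), i.e. Gamma(shape=27, rate=7.6).
The mode of a Gamma(a, b) with a ≥ 1 (shape–rate) is (a−1)/b = 26/7.6 ≈ 3.421.

λ̂_MAP = 3.421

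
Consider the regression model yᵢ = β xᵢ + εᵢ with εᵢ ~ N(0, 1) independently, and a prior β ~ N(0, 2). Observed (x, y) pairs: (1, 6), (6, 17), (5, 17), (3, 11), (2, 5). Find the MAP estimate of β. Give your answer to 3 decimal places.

log p(β | y) = −Σ(yᵢ − βxᵢ)²/(2·1) − β²/(2·2) + const.
Setting the derivative to zero: Σxᵢ(yᵢ − βxᵢ)/1 − β/2 = 0, so β = Σxᵢyᵢ / (Σxᵢ² + σ²/τ²).
Σxᵢyᵢ = 1·6 + 6·17 + 5·17 + 3·11 + 2·5 = 236; Σxᵢ² = 75; σ²/τ² = 0.5.
β̂_MAP = 236 / (75 + 0.5) = 236/75.5 ≈ 3.126.

β̂_MAP = 3.126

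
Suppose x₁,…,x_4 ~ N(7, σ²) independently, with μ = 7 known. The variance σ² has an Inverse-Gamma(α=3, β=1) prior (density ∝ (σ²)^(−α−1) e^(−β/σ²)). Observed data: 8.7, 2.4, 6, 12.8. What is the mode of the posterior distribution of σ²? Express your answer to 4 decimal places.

σ̂²_MAP = 5.0575

Sum of squared deviations about the known mean: SS = (8.7−7)² + (2.4−7)² + (6−7)² + (12.8−7)² = 58.69.
The Normal likelihood contributes (σ²)^(−n/2) exp(−SS/(2σ²)), so the posterior is Inverse-Gamma(α + n/2, β + SS/2) = Inverse-Gamma(5, 30.345).
The mode of Inverse-Gamma(a, b) is b/(a+1) = 30.345/6 ≈ 5.0575.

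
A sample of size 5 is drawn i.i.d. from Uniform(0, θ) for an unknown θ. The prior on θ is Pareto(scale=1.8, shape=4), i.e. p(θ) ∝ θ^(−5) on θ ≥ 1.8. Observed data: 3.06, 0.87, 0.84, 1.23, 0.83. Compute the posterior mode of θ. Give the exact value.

θ̂_MAP = 3.06

The Uniform(0, θ) likelihood is θ^(−n) for θ ≥ max(xᵢ), zero otherwise. Here max(xᵢ) = 3.06.
Posterior ∝ θ^(−5) · θ^(−5) = θ^(−10) on θ ≥ max(1.8, 3.06) = 3.06.
This density is strictly decreasing in θ, so the posterior mode lies at the lower boundary of the support.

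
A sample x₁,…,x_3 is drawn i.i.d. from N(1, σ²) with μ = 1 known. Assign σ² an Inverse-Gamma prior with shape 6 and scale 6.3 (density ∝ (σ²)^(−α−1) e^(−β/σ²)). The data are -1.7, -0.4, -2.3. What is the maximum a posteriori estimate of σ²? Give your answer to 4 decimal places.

Sum of squared deviations about the known mean: SS = (-1.7−1)² + (-0.4−1)² + (-2.3−1)² = 20.14.
The Normal likelihood contributes (σ²)^(−n/2) exp(−SS/(2σ²)), so the posterior is Inverse-Gamma(α + n/2, β + SS/2) = Inverse-Gamma(7.5, 16.37).
The mode of Inverse-Gamma(a, b) is b/(a+1) = 16.37/8.5 ≈ 1.9259.

σ̂²_MAP = 1.9259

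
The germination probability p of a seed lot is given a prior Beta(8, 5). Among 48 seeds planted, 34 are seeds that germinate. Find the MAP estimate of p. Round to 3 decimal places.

p̂_MAP = 0.695

Prior: Beta(8, 5).
Data: 34 successes in 48 trials. The binomial likelihood contributes p^34(1−p)^14, so the posterior is Beta(8+34, 5+14) = Beta(42, 19).
For Beta(a, b) with a, b > 1 the mode is (a−1)/(a+b−2) = 41/59 ≈ 0.695.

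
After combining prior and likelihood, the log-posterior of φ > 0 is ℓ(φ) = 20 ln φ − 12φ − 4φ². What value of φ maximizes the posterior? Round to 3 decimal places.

ℓ'(φ) = 20/φ − 12 − 8φ. Setting this to zero and multiplying by φ: 8φ² + 12φ − 20 = 0.
φ = (−12 + √(12² + 4·8·20)) / (2·8) = (−12 + √784) / 16 = (−12 + 28)/16 = 1.
ℓ''(φ) = −20/φ² − 8 < 0, confirming a maximum.

φ̂_MAP = 1.000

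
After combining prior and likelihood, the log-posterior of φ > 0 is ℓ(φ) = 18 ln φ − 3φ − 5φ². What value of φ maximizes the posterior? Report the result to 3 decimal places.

φ̂_MAP = 1.200

ℓ'(φ) = 18/φ − 3 − 10φ. Setting this to zero and multiplying by φ: 10φ² + 3φ − 18 = 0.
φ = (−3 + √(3² + 4·10·18)) / (2·10) = (−3 + √729) / 20 = (−3 + 27)/20 = 6/5.
ℓ''(φ) = −18/φ² − 10 < 0, confirming a maximum.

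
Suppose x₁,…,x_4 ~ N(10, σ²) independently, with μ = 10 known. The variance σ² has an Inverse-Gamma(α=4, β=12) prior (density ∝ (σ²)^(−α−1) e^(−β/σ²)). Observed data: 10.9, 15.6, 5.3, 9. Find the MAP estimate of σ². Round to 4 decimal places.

Sum of squared deviations about the known mean: SS = (10.9−10)² + (15.6−10)² + (5.3−10)² + (9−10)² = 55.26.
The Normal likelihood contributes (σ²)^(−n/2) exp(−SS/(2σ²)), so the posterior is Inverse-Gamma(α + n/2, β + SS/2) = Inverse-Gamma(6, 39.63).
The mode of Inverse-Gamma(a, b) is b/(a+1) = 39.63/7 ≈ 5.6614.

σ̂²_MAP = 5.6614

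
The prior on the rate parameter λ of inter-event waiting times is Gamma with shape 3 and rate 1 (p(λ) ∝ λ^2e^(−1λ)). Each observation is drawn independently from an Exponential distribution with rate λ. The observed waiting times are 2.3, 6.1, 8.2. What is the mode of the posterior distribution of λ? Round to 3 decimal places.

λ̂_MAP = 0.284

The Exponential(rate=λ) likelihood is ∝ λ^n e^(−λΣtᵢ). Here n = 3 and Σtᵢ = 2.3 + 6.1 + 8.2 = 16.6.
Posterior ∝ λ^2e^(−1λ) · λ^3e^(−16.6λ) = λ^5e^(−17.6λ), i.e. Gamma(6, 17.6).
Mode = (a−1)/b = 5/17.6 ≈ 0.284.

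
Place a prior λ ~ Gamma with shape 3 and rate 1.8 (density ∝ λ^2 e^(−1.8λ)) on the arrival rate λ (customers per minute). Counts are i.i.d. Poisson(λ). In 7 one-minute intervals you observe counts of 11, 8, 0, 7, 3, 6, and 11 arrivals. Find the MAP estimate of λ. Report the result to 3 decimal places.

Σxᵢ = 11+8+0+7+3+6+11 = 46, with n = 7.
Posterior ∝ λ^2e^(−1.8λ) · λ^46e^(−7λ) = λ^48e^(−8.8λ), i.e. Gamma(shape=49, rate=8.8).
The mode of a Gamma(a, b) with a ≥ 1 (shape–rate) is (a−1)/b = 48/8.8 ≈ 5.455.

λ̂_MAP = 5.455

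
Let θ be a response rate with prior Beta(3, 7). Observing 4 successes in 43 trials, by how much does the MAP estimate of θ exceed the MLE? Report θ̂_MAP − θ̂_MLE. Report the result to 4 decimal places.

MAP − MLE = 0.0246

Posterior is Beta(7, 46); MAP = (7−1)/(53−2) = 6/51 ≈ 0.11765.
MLE ignores the prior: θ̂_MLE = k/n = 4/43 ≈ 0.09302.
Difference = 6/51 − 4/43 = 18/731 ≈ 0.0246.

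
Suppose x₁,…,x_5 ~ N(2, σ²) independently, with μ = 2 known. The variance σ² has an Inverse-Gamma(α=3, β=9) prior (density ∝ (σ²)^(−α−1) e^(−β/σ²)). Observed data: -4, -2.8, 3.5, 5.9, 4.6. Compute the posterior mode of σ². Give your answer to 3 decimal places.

σ̂²_MAP = 7.789

Sum of squared deviations about the known mean: SS = (-4−2)² + (-2.8−2)² + (3.5−2)² + (5.9−2)² + (4.6−2)² = 83.26.
The Normal likelihood contributes (σ²)^(−n/2) exp(−SS/(2σ²)), so the posterior is Inverse-Gamma(α + n/2, β + SS/2) = Inverse-Gamma(5.5, 50.63).
The mode of Inverse-Gamma(a, b) is b/(a+1) = 50.63/6.5 ≈ 7.789.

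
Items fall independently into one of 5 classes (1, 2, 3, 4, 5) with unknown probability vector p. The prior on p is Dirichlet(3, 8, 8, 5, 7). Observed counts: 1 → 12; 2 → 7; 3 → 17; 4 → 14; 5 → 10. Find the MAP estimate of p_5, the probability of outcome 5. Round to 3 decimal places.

MAP estimate: 0.186

The posterior is Dirichlet(αᵢ + nᵢ) = Dirichlet(15, 15, 25, 19, 17).
For a Dirichlet(a₁,…,a_K) with all aᵢ > 1, the mode has j-th component (aⱼ − 1)/(Σaᵢ − K).
Here Σaᵢ = 91 and K = 5, so p_5 = (17 − 1)/(91 − 5) = 16/86 ≈ 0.186.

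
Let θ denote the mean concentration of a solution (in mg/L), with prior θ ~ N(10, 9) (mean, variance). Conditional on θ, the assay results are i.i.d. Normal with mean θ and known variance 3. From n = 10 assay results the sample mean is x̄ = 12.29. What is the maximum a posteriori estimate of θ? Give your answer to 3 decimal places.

n = 10, x̄ = 12.29.
For a Normal prior and Normal likelihood with known variance, the posterior is Normal; its mode equals its mean, the precision-weighted average.
Prior precision 1/σ₀² = 1/9; data precision n/σ² = 10/3.
θ̂ = ((1/9)·10 + (10/3)·12.29) / (1/9 + 10/3) = (3787/90)/(31/9) = 3787/310 ≈ 12.216.

θ̂_MAP = 12.216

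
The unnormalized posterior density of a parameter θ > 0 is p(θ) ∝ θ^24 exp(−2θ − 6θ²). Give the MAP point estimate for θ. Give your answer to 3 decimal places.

ℓ'(θ) = 24/θ − 2 − 12θ. Setting this to zero and multiplying by θ: 12θ² + 2θ − 24 = 0.
θ = (−2 + √(2² + 4·12·24)) / (2·12) = (−2 + √1156) / 24 = (−2 + 34)/24 = 4/3.
ℓ''(θ) = −24/θ² − 12 < 0, confirming a maximum.

θ̂_MAP = 1.333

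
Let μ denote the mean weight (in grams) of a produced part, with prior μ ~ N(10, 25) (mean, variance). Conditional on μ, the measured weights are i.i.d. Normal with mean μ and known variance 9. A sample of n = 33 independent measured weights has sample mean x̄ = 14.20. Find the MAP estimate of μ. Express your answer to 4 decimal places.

μ̂_MAP = 14.1547

n = 33, x̄ = 14.20.
For a Normal prior and Normal likelihood with known variance, the posterior is Normal; its mode equals its mean, the precision-weighted average.
Prior precision 1/σ₀² = 1/25 = 0.04; data precision n/σ² = 33/9 = 11/3.
μ̂ = (0.04·10 + (11/3)·14.2) / (0.04 + 11/3) = (787/15)/(278/75) = 3935/278 ≈ 14.1547.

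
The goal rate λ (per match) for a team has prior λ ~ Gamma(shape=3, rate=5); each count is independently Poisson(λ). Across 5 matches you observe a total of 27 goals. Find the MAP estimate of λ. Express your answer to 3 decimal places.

Σxᵢ = 27, n = 5.
Posterior ∝ λ^2e^(−5λ) · λ^27e^(−5λ) = λ^29e^(−10λ), i.e. Gamma(shape=30, rate=10).
The mode of a Gamma(a, b) with a ≥ 1 (shape–rate) is (a−1)/b = 29/10 ≈ 2.900.

λ̂_MAP = 2.900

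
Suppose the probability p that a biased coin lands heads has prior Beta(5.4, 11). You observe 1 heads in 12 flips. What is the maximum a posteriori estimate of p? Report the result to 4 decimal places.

Prior: Beta(5.4, 11).
Data: 1 success in 12 trials. The binomial likelihood contributes p(1−p)^11, so the posterior is Beta(5.4+1, 11+11) = Beta(6.4, 22).
For Beta(a, b) with a, b > 1 the mode is (a−1)/(a+b−2) = 5.4/26.4 ≈ 0.2045.

p̂_MAP = 0.2045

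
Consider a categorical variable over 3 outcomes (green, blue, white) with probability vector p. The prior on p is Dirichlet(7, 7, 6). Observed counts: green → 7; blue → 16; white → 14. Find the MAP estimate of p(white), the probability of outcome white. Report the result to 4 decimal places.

The posterior is Dirichlet(αᵢ + nᵢ) = Dirichlet(14, 23, 20).
For a Dirichlet(a₁,…,a_K) with all aᵢ > 1, the mode has j-th component (aⱼ − 1)/(Σaᵢ − K).
Here Σaᵢ = 57 and K = 3, so p(white) = (20 − 1)/(57 − 3) = 19/54 ≈ 0.3519.

MAP estimate of p(white) = 0.3519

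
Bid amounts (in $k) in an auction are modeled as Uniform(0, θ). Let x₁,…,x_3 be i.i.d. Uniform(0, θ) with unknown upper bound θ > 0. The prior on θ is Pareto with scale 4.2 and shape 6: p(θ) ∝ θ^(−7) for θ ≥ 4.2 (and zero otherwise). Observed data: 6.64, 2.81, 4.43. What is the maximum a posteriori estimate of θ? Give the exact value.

θ̂_MAP = 6.64

The Uniform(0, θ) likelihood is θ^(−n) for θ ≥ max(xᵢ), zero otherwise. Here max(xᵢ) = 6.64.
Posterior ∝ θ^(−7) · θ^(−3) = θ^(−10) on θ ≥ max(4.2, 6.64) = 6.64.
This density is strictly decreasing in θ, so the posterior mode lies at the lower boundary of the support.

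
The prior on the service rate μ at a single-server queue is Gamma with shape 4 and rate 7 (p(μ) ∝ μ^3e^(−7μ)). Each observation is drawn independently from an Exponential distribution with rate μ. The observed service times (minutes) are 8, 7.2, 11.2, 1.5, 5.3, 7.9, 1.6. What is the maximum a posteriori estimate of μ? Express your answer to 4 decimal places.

μ̂_MAP = 0.2012

The Exponential(rate=μ) likelihood is ∝ μ^n e^(−μΣtᵢ). Here n = 7 and Σtᵢ = 8 + 7.2 + 11.2 + 1.5 + 5.3 + 7.9 + 1.6 = 42.7.
Posterior ∝ μ^3e^(−7μ) · μ^7e^(−42.7μ) = μ^10e^(−49.7μ), i.e. Gamma(11, 49.7).
Mode = (a−1)/b = 10/49.7 ≈ 0.2012.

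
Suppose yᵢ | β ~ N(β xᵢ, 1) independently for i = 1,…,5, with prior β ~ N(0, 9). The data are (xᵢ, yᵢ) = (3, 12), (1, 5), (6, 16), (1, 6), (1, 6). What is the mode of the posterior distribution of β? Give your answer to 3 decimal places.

log p(β | y) = −Σ(yᵢ − βxᵢ)²/(2·1) − β²/(2·9) + const.
Setting the derivative to zero: Σxᵢ(yᵢ − βxᵢ)/1 − β/9 = 0, so β = Σxᵢyᵢ / (Σxᵢ² + σ²/τ²).
Σxᵢyᵢ = 3·12 + 1·5 + 6·16 + 1·6 + 1·6 = 149; Σxᵢ² = 48; σ²/τ² = 1/9.
β̂_MAP = 149 / (48 + 1/9) = 149/(433/9) = 1341/433 ≈ 3.097.

β̂_MAP = 3.097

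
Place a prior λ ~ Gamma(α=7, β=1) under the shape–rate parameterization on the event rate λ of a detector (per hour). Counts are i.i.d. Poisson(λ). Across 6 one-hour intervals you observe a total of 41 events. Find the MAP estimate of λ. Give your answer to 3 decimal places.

Σxᵢ = 41, n = 6.
Posterior ∝ λ^6e^(−1λ) · λ^41e^(−6λ) = λ^47e^(−7λ), i.e. Gamma(shape=48, rate=7).
The mode of a Gamma(a, b) with a ≥ 1 (shape–rate) is (a−1)/b = 47/7 ≈ 6.714.

λ̂_MAP = 6.714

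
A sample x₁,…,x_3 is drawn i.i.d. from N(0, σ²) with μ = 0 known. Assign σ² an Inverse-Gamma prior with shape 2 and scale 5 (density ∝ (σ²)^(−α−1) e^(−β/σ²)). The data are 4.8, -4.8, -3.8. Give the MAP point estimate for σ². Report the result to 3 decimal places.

Sum of squared deviations about the known mean: SS = (4.8−0)² + (-4.8−0)² + (-3.8−0)² = 60.52.
The Normal likelihood contributes (σ²)^(−n/2) exp(−SS/(2σ²)), so the posterior is Inverse-Gamma(α + n/2, β + SS/2) = Inverse-Gamma(3.5, 35.26).
The mode of Inverse-Gamma(a, b) is b/(a+1) = 35.26/4.5 ≈ 7.836.

σ̂²_MAP = 7.836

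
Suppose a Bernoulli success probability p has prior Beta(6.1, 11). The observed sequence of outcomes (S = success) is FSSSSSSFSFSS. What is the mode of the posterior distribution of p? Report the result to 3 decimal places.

p̂_MAP = 0.520

Prior: Beta(6.1, 11).
Data: 9 successes in 12 trials (from the sequence). The binomial likelihood contributes p^9(1−p)^3, so the posterior is Beta(6.1+9, 11+3) = Beta(15.1, 14).
For Beta(a, b) with a, b > 1 the mode is (a−1)/(a+b−2) = 14.1/27.1 ≈ 0.520.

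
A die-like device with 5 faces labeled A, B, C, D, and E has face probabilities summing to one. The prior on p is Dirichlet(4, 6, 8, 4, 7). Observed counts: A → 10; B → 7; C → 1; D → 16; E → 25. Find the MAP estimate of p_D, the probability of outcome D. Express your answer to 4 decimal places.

The posterior is Dirichlet(αᵢ + nᵢ) = Dirichlet(14, 13, 9, 20, 32).
For a Dirichlet(a₁,…,a_K) with all aᵢ > 1, the mode has j-th component (aⱼ − 1)/(Σaᵢ − K).
Here Σaᵢ = 88 and K = 5, so p_D = (20 − 1)/(88 − 5) = 19/83 ≈ 0.2289.

MAP estimate of p_D = 0.2289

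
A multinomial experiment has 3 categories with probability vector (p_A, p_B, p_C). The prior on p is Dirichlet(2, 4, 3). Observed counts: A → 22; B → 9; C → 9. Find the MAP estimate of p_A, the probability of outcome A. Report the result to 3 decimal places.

MAP estimate of p_A = 0.500

The posterior is Dirichlet(αᵢ + nᵢ) = Dirichlet(24, 13, 12).
For a Dirichlet(a₁,…,a_K) with all aᵢ > 1, the mode has j-th component (aⱼ − 1)/(Σaᵢ − K).
Here Σaᵢ = 49 and K = 3, so p_A = (24 − 1)/(49 − 3) = 23/46 ≈ 0.500.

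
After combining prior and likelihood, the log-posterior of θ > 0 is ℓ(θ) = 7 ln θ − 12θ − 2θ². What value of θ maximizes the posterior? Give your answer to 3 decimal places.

θ̂_MAP = 0.500

ℓ'(θ) = 7/θ − 12 − 4θ. Setting this to zero and multiplying by θ: 4θ² + 12θ − 7 = 0.
θ = (−12 + √(12² + 4·4·7)) / (2·4) = (−12 + √256) / 8 = (−12 + 16)/8 = 1/2.
ℓ''(θ) = −7/θ² − 4 < 0, confirming a maximum.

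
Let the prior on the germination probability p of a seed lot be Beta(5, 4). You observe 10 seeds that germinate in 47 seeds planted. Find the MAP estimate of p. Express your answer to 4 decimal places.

p̂_MAP = 0.2593

Prior: Beta(5, 4).
Data: 10 successes in 47 trials. The binomial likelihood contributes p^10(1−p)^37, so the posterior is Beta(5+10, 4+37) = Beta(15, 41).
For Beta(a, b) with a, b > 1 the mode is (a−1)/(a+b−2) = 14/54 ≈ 0.2593.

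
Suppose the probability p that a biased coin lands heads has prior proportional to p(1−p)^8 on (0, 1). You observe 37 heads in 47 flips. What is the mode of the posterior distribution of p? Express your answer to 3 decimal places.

p̂_MAP = 0.679

The prior density ∝ p(1−p)^8 is the kernel of Beta(2, 9).
Data: 37 successes in 47 trials. The binomial likelihood contributes p^37(1−p)^10, so the posterior is Beta(2+37, 9+10) = Beta(39, 19).
For Beta(a, b) with a, b > 1 the mode is (a−1)/(a+b−2) = 38/56 ≈ 0.679.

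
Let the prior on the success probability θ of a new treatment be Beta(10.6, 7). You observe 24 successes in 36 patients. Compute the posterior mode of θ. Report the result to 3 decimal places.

θ̂_MAP = 0.651

Prior: Beta(10.6, 7).
Data: 24 successes in 36 trials. The binomial likelihood contributes θ^24(1−θ)^12, so the posterior is Beta(10.6+24, 7+12) = Beta(34.6, 19).
For Beta(a, b) with a, b > 1 the mode is (a−1)/(a+b−2) = 33.6/51.6 ≈ 0.651.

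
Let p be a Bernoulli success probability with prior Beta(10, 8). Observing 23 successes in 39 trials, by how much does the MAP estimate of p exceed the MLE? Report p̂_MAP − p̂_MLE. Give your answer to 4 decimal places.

Posterior is Beta(33, 24); MAP = (33−1)/(57−2) = 32/55 ≈ 0.58182.
MLE ignores the prior: p̂_MLE = k/n = 23/39 ≈ 0.58974.
Difference = 32/55 − 23/39 = -17/2145 ≈ -0.0079.

MAP − MLE = -0.0079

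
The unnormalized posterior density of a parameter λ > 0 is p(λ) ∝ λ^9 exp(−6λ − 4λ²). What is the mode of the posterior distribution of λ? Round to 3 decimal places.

λ̂_MAP = 0.750

ℓ'(λ) = 9/λ − 6 − 8λ. Setting this to zero and multiplying by λ: 8λ² + 6λ − 9 = 0.
λ = (−6 + √(6² + 4·8·9)) / (2·8) = (−6 + √324) / 16 = (−6 + 18)/16 = 3/4.
ℓ''(λ) = −9/λ² − 8 < 0, confirming a maximum.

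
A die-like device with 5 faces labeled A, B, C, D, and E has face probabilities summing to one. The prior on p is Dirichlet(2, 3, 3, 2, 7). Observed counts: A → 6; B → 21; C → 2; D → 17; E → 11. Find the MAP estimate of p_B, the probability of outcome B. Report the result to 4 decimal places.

MAP estimate of p_B = 0.3333

The posterior is Dirichlet(αᵢ + nᵢ) = Dirichlet(8, 24, 5, 19, 18).
For a Dirichlet(a₁,…,a_K) with all aᵢ > 1, the mode has j-th component (aⱼ − 1)/(Σaᵢ − K).
Here Σaᵢ = 74 and K = 5, so p_B = (24 − 1)/(74 − 5) = 23/69 ≈ 0.3333.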